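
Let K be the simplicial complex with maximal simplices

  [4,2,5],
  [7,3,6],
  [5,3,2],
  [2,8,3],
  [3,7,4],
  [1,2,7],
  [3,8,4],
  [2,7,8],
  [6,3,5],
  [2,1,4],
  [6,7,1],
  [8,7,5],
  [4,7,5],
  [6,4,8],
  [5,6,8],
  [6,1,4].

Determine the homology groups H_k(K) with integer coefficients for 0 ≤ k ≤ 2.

We work with the vertex ordering 1 < 2 < 3 < 4 < 5 < 6 < 7 < 8. The simplices of K, each written with vertices in increasing order, are:

  0-simplices (8): [1], [2], [3], [4], [5], [6], [7], [8]
  1-simplices (24): (24 of them)
  2-simplices (16): [1,2,4], [1,2,7], [1,4,6], [1,6,7], [2,3,5], [2,3,8], [2,4,5], [2,7,8], [3,4,7], [3,4,8], [3,5,6], [3,6,7], [4,5,7], [4,6,8], [5,6,8], [5,7,8]

so the chain groups are C_0 ≅ Z^8, C_1 ≅ Z^24, C_2 ≅ Z^16.

The boundary map ∂_1: C_1 → C_0 is given by ∂[p,q] = [q] − [p]. For instance
  ∂[5,6] = [6] − [5].
As a 8×24 matrix over Z this has rank 7, with invariant factors (1,1,1,1,1,1,1).

Boundary ∂_2: C_2 → C_1 maps a triangle to the signed sum of its edges. For instance
  ∂[3,4,7] = [4,7] − [3,7] + [3,4],
  ∂[5,6,8] = [6,8] − [5,8] + [5,6].
The 24×16 boundary matrix has rank 15 and Smith normal form diag(1,1,1,1,1,1,1,1,1,1,1,1,1,1,1).

Now H_k = ker ∂_k / im ∂_{k+1}, so:

  H_0: rank C_0 − rank ∂_1 = 8 − 7 = 1, and the invariant factors of ∂_1 are all 1, so H_0 = Z.
  H_1: rank ker ∂_1 − rank ∂_2 = (24 − 7) − 15 = 2, and the invariant factors of ∂_2 are all 1, so H_1 = Z^2.
  H_2: rank ker ∂_2 − rank ∂_3 = (16 − 15) − 0 = 1, and there is no ∂_3, so H_2 = Z.

As a check, the Euler characteristic is 8 − 24 + 16 = 0, which agrees with 1 − 2 + 1 = 0.

H_0 = Z,  H_1 = Z^2,  H_2 = Z.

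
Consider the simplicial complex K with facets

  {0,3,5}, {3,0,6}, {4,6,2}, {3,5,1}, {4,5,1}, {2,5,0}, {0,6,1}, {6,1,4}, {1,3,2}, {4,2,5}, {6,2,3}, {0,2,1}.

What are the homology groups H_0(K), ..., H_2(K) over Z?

H_0 = Z,  H_1 = Z/2Z,  H_2 = 0.

Take the total order 0 < 1 < 2 < 3 < 4 < 5 < 6 on the vertex set. Then K (dimension 2) consists of the simplices:

  0-simplices (7): [0], [1], [2], [3], [4], [5], [6]
  1-simplices (18): [0,1], [0,2], [0,3], [0,5], [0,6], [1,2], [1,3], [1,4], [1,5], [1,6], [2,3], [2,4], [2,5], [2,6], [3,5], [3,6], [4,5], [4,6]
  2-simplices (12): [0,1,2], [0,1,6], [0,2,5], [0,3,5], [0,3,6], [1,2,3], [1,3,5], [1,4,5], [1,4,6], [2,3,6], [2,4,5], [2,4,6]

so the chain groups are C_0 ≅ Z^7, C_1 ≅ Z^18, C_2 ≅ Z^12.

Boundary ∂_1: C_1 → C_0 sends each edge [p,q] (with p < q) to q − p. For instance
  ∂[1,5] = [5] − [1].
The 7×18 boundary matrix has rank 6 and Smith normal form diag(1,1,1,1,1,1).

The boundary map ∂_2: C_2 → C_1 sends each 2-simplex [p,q,r] to [q,r] − [p,r] + [p,q]. For instance
  ∂[1,2,3] = [2,3] − [1,3] + [1,2],
  ∂[0,1,2] = [1,2] − [0,2] + [0,1].
This gives a 18×12 integer matrix of rank 12; reducing to Smith normal form yields diagonal entries (1,1,1,1,1,1,1,1,1,1,1,2).

Now H_k = ker ∂_k / im ∂_{k+1}, so:

  H_0: rank C_0 − rank ∂_1 = 7 − 6 = 1, and the invariant factors of ∂_1 are all 1, so H_0 ≅ Z.
  H_1: rank ker ∂_1 − rank ∂_2 = (18 − 6) − 12 = 0, and ∂_2 has invariant factor 2 > 1, so H_1 ≅ Z/2Z.
  H_2: rank ker ∂_2 − rank ∂_3 = (12 − 12) − 0 = 0, and there is no ∂_3, so H_2 ≅ 0.

(K is a triangulation of the real projective plane RP^2.)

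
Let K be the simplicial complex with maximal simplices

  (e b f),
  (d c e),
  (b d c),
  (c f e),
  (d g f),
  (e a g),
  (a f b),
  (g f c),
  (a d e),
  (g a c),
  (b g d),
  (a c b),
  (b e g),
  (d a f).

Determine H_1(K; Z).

Fix the vertex order a < b < c < d < e < f < g and write every simplex with vertices in increasing order. Then dim K = 2 and the simplices of K are:

  0-simplices (7): a, b, c, d, e, f, g
  1-simplices (21): ab, ac, ad, ae, af, ag, bc, bd, be, bf, bg, cd, ce, cf, cg, de, df, dg, ef, eg, fg
  2-simplices (14): abc, abf, acg, ade, adf, aeg, bcd, bdg, bef, beg, cde, cef, cfg, dfg

so the chain groups are C_0 ≅ Z^7, C_1 ≅ Z^21, C_2 ≅ Z^14.

Boundary ∂_1: C_1 → C_0 maps an edge to its endpoints' difference, ∂[p,q] = q − p. For instance
  ∂be = e − b.
The resulting 7×21 matrix has rank 6, and its Smith normal form has invariant factors (1,1,1,1,1,1).

Boundary ∂_2: C_2 → C_1 acts by ∂[p,q,r] = [q,r] − [p,r] + [p,q]. For instance
  ∂dfg = fg − dg + df,
  ∂bef = ef − bf + be.
As a 21×14 matrix over Z this has rank 13, with invariant factors (1,1,1,1,1,1,1,1,1,1,1,1,1).

Now H_k = ker ∂_k / im ∂_{k+1}, so:

  H_1: rank ker ∂_1 − rank ∂_2 = (21 − 6) − 13 = 2, and the invariant factors of ∂_2 are all 1, so H_1 = Z^2.

(K is a triangulation of the torus T^2.)

H_1 = Z^2.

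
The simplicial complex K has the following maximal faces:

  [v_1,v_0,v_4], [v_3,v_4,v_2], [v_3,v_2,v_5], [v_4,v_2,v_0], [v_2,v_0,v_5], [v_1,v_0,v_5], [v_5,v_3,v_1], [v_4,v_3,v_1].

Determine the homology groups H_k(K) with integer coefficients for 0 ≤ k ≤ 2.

Fix the vertex order v_0 < v_1 < v_2 < v_3 < v_4 < v_5 and write every simplex with vertices in increasing order. Then dim K = 2 and the simplices of K are:

  0-simplices (6): [v_0], [v_1], [v_2], [v_3], [v_4], [v_5]
  1-simplices (12): [v_0,v_1], [v_0,v_2], [v_0,v_4], [v_0,v_5], [v_1,v_3], [v_1,v_4], [v_1,v_5], [v_2,v_3], [v_2,v_4], [v_2,v_5], [v_3,v_4], [v_3,v_5]
  2-simplices (8): [v_0,v_1,v_4], [v_0,v_1,v_5], [v_0,v_2,v_4], [v_0,v_2,v_5], [v_1,v_3,v_4], [v_1,v_3,v_5], [v_2,v_3,v_4], [v_2,v_3,v_5]

so the chain groups are C_0 ≅ Z^6, C_1 ≅ Z^12, C_2 ≅ Z^8.

Boundary ∂_1: C_1 → C_0 sends each edge [p,q] (with p < q) to q − p.
As a 6×12 matrix over Z this has rank 5, with invariant factors (1,1,1,1,1).

Boundary ∂_2: C_2 → C_1 sends each 2-simplex [p,q,r] to [q,r] − [p,r] + [p,q]. For instance
  ∂[v_0,v_1,v_5] = [v_1,v_5] − [v_0,v_5] + [v_0,v_1],
  ∂[v_0,v_2,v_5] = [v_2,v_5] − [v_0,v_5] + [v_0,v_2].
The 12×8 boundary matrix has rank 7 and Smith normal form diag(1,1,1,1,1,1,1).

From H_k ≅ ker(∂_k) / im(∂_{k+1}) we obtain:

  H_0: rank C_0 − rank ∂_1 = 6 − 5 = 1, and the invariant factors of ∂_1 are all 1, so H_0 = Z.
  H_1: rank ker ∂_1 − rank ∂_2 = (12 − 5) − 7 = 0, and the invariant factors of ∂_2 are all 1, so H_1 = 0.
  H_2: rank ker ∂_2 − rank ∂_3 = (8 − 7) − 0 = 1, and there is no ∂_3, so H_2 = Z.

(K is a triangulation of the 2-sphere S^2.)

H_0 = Z,  H_1 = 0,  H_2 = Z.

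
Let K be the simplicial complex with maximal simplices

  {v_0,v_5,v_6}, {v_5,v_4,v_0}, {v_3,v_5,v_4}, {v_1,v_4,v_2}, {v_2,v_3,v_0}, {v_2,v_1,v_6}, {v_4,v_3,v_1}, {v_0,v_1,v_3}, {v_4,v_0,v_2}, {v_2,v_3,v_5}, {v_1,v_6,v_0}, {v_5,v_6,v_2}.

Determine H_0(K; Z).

H_0 = Z.

Order the vertices as v_0 < v_1 < v_2 < v_3 < v_4 < v_5 < v_6. Listing each simplex with vertices in this order, K has dimension 2 with simplices:

  0-simplices (7): [v_0], [v_1], [v_2], [v_3], [v_4], [v_5], [v_6]
  1-simplices (18): (18 of them)
  2-simplices (12): (12 of them)

giving chain groups C_0 ≅ Z^7, C_1 ≅ Z^18, C_2 ≅ Z^12.

The boundary map ∂_1: C_1 → C_0 sends each edge [p,q] (with p < q) to q − p.
This gives a 7×18 integer matrix of rank 6; reducing to Smith normal form yields diagonal entries (1,1,1,1,1,1).

Boundary ∂_2: C_2 → C_1 maps a triangle to the signed sum of its edges. For instance
  ∂[v_3,v_4,v_5] = [v_4,v_5] − [v_3,v_5] + [v_3,v_4],
  ∂[v_2,v_5,v_6] = [v_5,v_6] − [v_2,v_6] + [v_2,v_5].
This gives a 18×12 integer matrix of rank 12; reducing to Smith normal form yields diagonal entries (1,1,1,1,1,1,1,1,1,1,1,2).

Computing H_k = (kernel of ∂_k) / (image of ∂_{k+1}):

  H_0: rank C_0 − rank ∂_1 = 7 − 6 = 1, and the invariant factors of ∂_1 are all 1, so H_0 = Z.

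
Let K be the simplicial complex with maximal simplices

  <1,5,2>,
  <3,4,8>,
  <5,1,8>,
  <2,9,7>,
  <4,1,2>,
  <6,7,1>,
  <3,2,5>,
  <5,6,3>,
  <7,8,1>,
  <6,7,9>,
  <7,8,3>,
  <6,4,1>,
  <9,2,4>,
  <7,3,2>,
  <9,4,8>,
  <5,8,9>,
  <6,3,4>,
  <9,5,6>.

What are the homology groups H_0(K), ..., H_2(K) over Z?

H_0 = Z,  H_1 = Z^2,  H_2 = Z.

We work with the vertex ordering 1 < 2 < 3 < 4 < 5 < 6 < 7 < 8 < 9. The simplices of K, each written with vertices in increasing order, are:

  0-simplices (9): [1], [2], [3], [4], [5], [6], [7], [8], [9]
  1-simplices (27): (27 of them)
  2-simplices (18): [1,2,4], [1,2,5], [1,4,6], [1,5,8], [1,6,7], [1,7,8], [2,3,5], [2,3,7], [2,4,9], [2,7,9], [3,4,6], [3,4,8], [3,5,6], [3,7,8], [4,8,9], [5,6,9], [5,8,9], [6,7,9]

Hence C_0 ≅ Z^9, C_1 ≅ Z^27, C_2 ≅ Z^18.

∂_1: C_1 → C_0 maps an edge to its endpoints' difference, ∂[p,q] = q − p. For instance
  ∂[5,8] = [8] − [5].
The resulting 9×27 matrix has rank 8, and its Smith normal form has invariant factors (1,1,1,1,1,1,1,1).

Boundary ∂_2: C_2 → C_1 sends each 2-simplex [p,q,r] to [q,r] − [p,r] + [p,q]. For instance
  ∂[5,8,9] = [8,9] − [5,9] + [5,8],
  ∂[6,7,9] = [7,9] − [6,9] + [6,7].
The resulting 27×18 matrix has rank 17, and its Smith normal form has invariant factors (1,1,1,1,1,1,1,1,1,1,1,1,1,1,1,1,1).

Computing H_k = (kernel of ∂_k) / (image of ∂_{k+1}):

  H_0: rank C_0 − rank ∂_1 = 9 − 8 = 1, and the invariant factors of ∂_1 are all 1, so H_0 = Z.
  H_1: rank ker ∂_1 − rank ∂_2 = (27 − 8) − 17 = 2, and the invariant factors of ∂_2 are all 1, so H_1 = Z^2.
  H_2: rank ker ∂_2 − rank ∂_3 = (18 − 17) − 0 = 1, and there is no ∂_3, so H_2 = Z.

As a check, the Euler characteristic is 9 − 27 + 18 = 0, which agrees with 1 − 2 + 1 = 0.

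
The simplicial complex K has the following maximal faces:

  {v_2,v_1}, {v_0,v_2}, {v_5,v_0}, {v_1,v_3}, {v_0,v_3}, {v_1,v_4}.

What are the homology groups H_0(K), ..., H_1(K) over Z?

H_0 ≅ Z,  H_1 ≅ Z.

Fix the vertex order v_0 < v_1 < v_2 < v_3 < v_4 < v_5 and write every simplex with vertices in increasing order. Then dim K = 1 and the simplices of K are:

  0-simplices (6): [v_0], [v_1], [v_2], [v_3], [v_4], [v_5]
  1-simplices (6): [v_0,v_2], [v_0,v_3], [v_0,v_5], [v_1,v_2], [v_1,v_3], [v_1,v_4]

giving chain groups C_0 ≅ Z^6, C_1 ≅ Z^6.

The boundary map ∂_1: C_1 → C_0 sends each edge [p,q] (with p < q) to q − p.
This gives a 6×6 integer matrix of rank 5; reducing to Smith normal form yields diagonal entries (1,1,1,1,1).

Computing H_k = (kernel of ∂_k) / (image of ∂_{k+1}):

  H_0: rank C_0 − rank ∂_1 = 6 − 5 = 1, and the invariant factors of ∂_1 are all 1, so H_0 ≅ Z.
  H_1: rank ker ∂_1 − rank ∂_2 = (6 − 5) − 0 = 1, and there is no ∂_2, so H_1 ≅ Z.

As a check, the Euler characteristic is 6 − 6 = 0, which agrees with 1 − 1 = 0.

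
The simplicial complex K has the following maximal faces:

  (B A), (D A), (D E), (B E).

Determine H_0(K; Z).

Order the vertices as A < B < D < E. Listing each simplex with vertices in this order, K has dimension 1 with simplices:

  0-simplices (4): A, B, D, E
  1-simplices (4): AB, AD, BE, DE

Hence C_0 ≅ Z^4, C_1 ≅ Z^4.

Boundary ∂_1: C_1 → C_0 sends each edge [p,q] (with p < q) to q − p. For instance
  ∂AD = D − A.
This gives a 4×4 integer matrix of rank 3; reducing to Smith normal form yields diagonal entries (1,1,1).

Computing H_k = (kernel of ∂_k) / (image of ∂_{k+1}):

  H_0: rank C_0 − rank ∂_1 = 4 − 3 = 1, and the invariant factors of ∂_1 are all 1, so H_0 = Z.

H_0 = Z.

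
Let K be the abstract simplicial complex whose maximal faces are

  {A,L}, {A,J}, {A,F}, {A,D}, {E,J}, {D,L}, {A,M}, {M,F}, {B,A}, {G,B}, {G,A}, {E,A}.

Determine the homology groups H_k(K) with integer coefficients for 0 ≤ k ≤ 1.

H_0 ≅ Z,  H_1 ≅ Z^4.

K has 9 vertices, 12 edges.
rank ∂_0 = 0, rank ∂_1 = 8 ⇒ b_0 = 9 − 0 − 8 = 1; all invariant factors of ∂_1 are 1 so no torsion. So H_0 = Z.
rank ∂_1 = 8, rank ∂_2 = 0 ⇒ b_1 = 12 − 8 − 0 = 4. So H_1 = Z^4.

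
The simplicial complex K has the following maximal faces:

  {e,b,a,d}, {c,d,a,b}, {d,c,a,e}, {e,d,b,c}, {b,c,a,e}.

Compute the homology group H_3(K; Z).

We work with the vertex ordering a < b < c < d < e. The simplices of K, each written with vertices in increasing order, are:

  0-simplices (5): a, b, c, d, e
  1-simplices (10): ab, ac, ad, ae, bc, bd, be, cd, ce, de
  2-simplices (10): abc, abd, abe, acd, ace, ade, bcd, bce, bde, cde
  3-simplices (5): abcd, abce, abde, acde, bcde

so the chain groups are C_0 ≅ Z^5, C_1 ≅ Z^10, C_2 ≅ Z^10, C_3 ≅ Z^5.

∂_1: C_1 → C_0 sends each edge [p,q] (with p < q) to q − p. For instance
  ∂ce = e − c.
The resulting 5×10 matrix has rank 4, and its Smith normal form has invariant factors (1,1,1,1).

The boundary map ∂_2: C_2 → C_1 acts by ∂[p,q,r] = [q,r] − [p,r] + [p,q]. For instance
  ∂bce = ce − be + bc,
  ∂abe = be − ae + ab.
The resulting 10×10 matrix has rank 6, and its Smith normal form has invariant factors (1,1,1,1,1,1).

The boundary map ∂_3: C_3 → C_2 sends each 3-simplex σ to the alternating sum Σ_i (−1)^i (σ with its i-th vertex removed). For instance
  ∂abde = bde − ade + abe − abd,
  ∂acde = cde − ade + ace − acd.
The resulting 10×5 matrix has rank 4, and its Smith normal form has invariant factors (1,1,1,1).

From H_k ≅ ker(∂_k) / im(∂_{k+1}) we obtain:

  H_3: rank ker ∂_3 − rank ∂_4 = (5 − 4) − 0 = 1, and there is no ∂_4, so H_3 ≅ Z.

H_3 = Z.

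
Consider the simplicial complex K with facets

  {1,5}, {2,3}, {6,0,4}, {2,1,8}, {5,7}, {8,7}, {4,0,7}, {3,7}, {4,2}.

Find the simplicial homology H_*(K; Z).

We work with the vertex ordering 0 < 1 < 2 < 3 < 4 < 5 < 6 < 7 < 8. The simplices of K, each written with vertices in increasing order, are:

  0-simplices (9): [0], [1], [2], [3], [4], [5], [6], [7], [8]
  1-simplices (14): [0,4], [0,6], [0,7], [1,2], [1,5], [1,8], [2,3], [2,4], [2,8], [3,7], [4,6], [4,7], [5,7], [7,8]
  2-simplices (3): [0,4,6], [0,4,7], [1,2,8]

so the chain groups are C_0 ≅ Z^9, C_1 ≅ Z^14, C_2 ≅ Z^3.

∂_1: C_1 → C_0 maps an edge to its endpoints' difference, ∂[p,q] = q − p.
The resulting 9×14 matrix has rank 8, and its Smith normal form has invariant factors (1,1,1,1,1,1,1,1).

∂_2: C_2 → C_1 maps a triangle to the signed sum of its edges. For instance
  ∂[1,2,8] = [2,8] − [1,8] + [1,2],
  ∂[0,4,6] = [4,6] − [0,6] + [0,4].
The 14×3 boundary matrix has rank 3 and Smith normal form diag(1,1,1).

From H_k ≅ ker(∂_k) / im(∂_{k+1}) we obtain:

  H_0: rank C_0 − rank ∂_1 = 9 − 8 = 1, and the invariant factors of ∂_1 are all 1, so H_0 = Z.
  H_1: rank ker ∂_1 − rank ∂_2 = (14 − 8) − 3 = 3, and the invariant factors of ∂_2 are all 1, so H_1 = Z^3.
  H_2: rank ker ∂_2 − rank ∂_3 = (3 − 3) − 0 = 0, and there is no ∂_3, so H_2 = 0.

H_0 = Z,  H_1 = Z^3,  H_2 = 0.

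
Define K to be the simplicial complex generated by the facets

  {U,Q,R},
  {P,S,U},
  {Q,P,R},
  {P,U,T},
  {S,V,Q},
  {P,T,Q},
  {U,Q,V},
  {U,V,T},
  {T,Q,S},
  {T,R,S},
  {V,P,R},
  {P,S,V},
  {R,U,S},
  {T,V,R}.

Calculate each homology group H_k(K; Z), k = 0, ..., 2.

H_0 ≅ Z,  H_1 ≅ Z^2,  H_2 ≅ Z.

K has 7 vertices, 21 edges, 14 triangles.
rank ∂_0 = 0, rank ∂_1 = 6 ⇒ b_0 = 7 − 0 − 6 = 1; all invariant factors of ∂_1 are 1 so no torsion. So H_0 = Z.
rank ∂_1 = 6, rank ∂_2 = 13 ⇒ b_1 = 21 − 6 − 13 = 2; all invariant factors of ∂_2 are 1 so no torsion. So H_1 = Z^2.
rank ∂_2 = 13, rank ∂_3 = 0 ⇒ b_2 = 14 − 13 − 0 = 1. So H_2 = Z.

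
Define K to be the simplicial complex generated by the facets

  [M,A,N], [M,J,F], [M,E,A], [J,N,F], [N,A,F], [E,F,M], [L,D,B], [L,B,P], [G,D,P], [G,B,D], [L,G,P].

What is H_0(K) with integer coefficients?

We work with the vertex ordering A < B < D < E < F < G < J < L < M < N < P. The simplices of K, each written with vertices in increasing order, are:

  0-simplices (11): A, B, D, E, F, G, J, L, M, N, P
  1-simplices (22): AE, AF, AM, AN, BD, BG, BL, BP, DG, DL, DP, EF, EM, FJ, FM, FN, GL, GP, JM, JN, LP, MN
  2-simplices (11): AEM, AFN, AMN, BDG, BDL, BLP, DGP, EFM, FJM, FJN, GLP

giving chain groups C_0 ≅ Z^11, C_1 ≅ Z^22, C_2 ≅ Z^11.

Boundary ∂_1: C_1 → C_0 maps an edge to its endpoints' difference, ∂[p,q] = q − p. For instance
  ∂BG = G − B.
The resulting 11×22 matrix has rank 9, and its Smith normal form has invariant factors (1,1,1,1,1,1,1,1,1).

∂_2: C_2 → C_1 sends each 2-simplex [p,q,r] to [q,r] − [p,r] + [p,q]. For instance
  ∂BLP = LP − BP + BL,
  ∂BDG = DG − BG + BD.
The resulting 22×11 matrix has rank 11, and its Smith normal form has invariant factors (1,1,1,1,1,1,1,1,1,1,1).

Computing H_k = (kernel of ∂_k) / (image of ∂_{k+1}):

  H_0: rank C_0 − rank ∂_1 = 11 − 9 = 2, and the invariant factors of ∂_1 are all 1, so H_0 = Z^2.

H_0 = Z^2.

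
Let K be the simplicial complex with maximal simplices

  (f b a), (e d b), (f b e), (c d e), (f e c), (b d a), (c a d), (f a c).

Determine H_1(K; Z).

We work with the vertex ordering a < b < c < d < e < f. The simplices of K, each written with vertices in increasing order, are:

  0-simplices (6): a, b, c, d, e, f
  1-simplices (12): ab, ac, ad, af, bd, be, bf, cd, ce, cf, de, ef
  2-simplices (8): abd, abf, acd, acf, bde, bef, cde, cef

giving chain groups C_0 ≅ Z^6, C_1 ≅ Z^12, C_2 ≅ Z^8.

∂_1: C_1 → C_0 is given by ∂[p,q] = [q] − [p]. For instance
  ∂cf = f − c.
The 6×12 boundary matrix has rank 5 and Smith normal form diag(1,1,1,1,1).

The boundary map ∂_2: C_2 → C_1 maps a triangle to the signed sum of its edges. For instance
  ∂acd = cd − ad + ac,
  ∂acf = cf − af + ac.
The resulting 12×8 matrix has rank 7, and its Smith normal form has invariant factors (1,1,1,1,1,1,1).

Computing H_k = (kernel of ∂_k) / (image of ∂_{k+1}):

  H_1: rank ker ∂_1 − rank ∂_2 = (12 − 5) − 7 = 0, and the invariant factors of ∂_2 are all 1, so H_1 = 0.

H_1 ≅ 0.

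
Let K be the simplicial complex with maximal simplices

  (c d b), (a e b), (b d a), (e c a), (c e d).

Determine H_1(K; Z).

H_1 = Z.

Take the total order a < b < c < d < e on the vertex set. Then K (dimension 2) consists of the simplices:

  0-simplices (5): a, b, c, d, e
  1-simplices (10): ab, ac, ad, ae, bc, bd, be, cd, ce, de
  2-simplices (5): abd, abe, ace, bcd, cde

giving chain groups C_0 ≅ Z^5, C_1 ≅ Z^10, C_2 ≅ Z^5.

Boundary ∂_1: C_1 → C_0 maps an edge to its endpoints' difference, ∂[p,q] = q − p.
The 5×10 boundary matrix has rank 4 and Smith normal form diag(1,1,1,1).

∂_2: C_2 → C_1 acts by ∂[p,q,r] = [q,r] − [p,r] + [p,q]. For instance
  ∂abe = be − ae + ab,
  ∂abd = bd − ad + ab.
As a 10×5 matrix over Z this has rank 5, with invariant factors (1,1,1,1,1).

Reading off H_k = ker ∂_k / im ∂_{k+1}:

  H_1: rank ker ∂_1 − rank ∂_2 = (10 − 4) − 5 = 1, and the invariant factors of ∂_2 are all 1, so H_1 ≅ Z.

(K is a triangulation of the Möbius band.)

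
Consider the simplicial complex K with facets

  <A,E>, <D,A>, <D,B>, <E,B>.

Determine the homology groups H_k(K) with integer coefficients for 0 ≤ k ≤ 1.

H_0 = Z,  H_1 = Z.

Fix the vertex order A < B < D < E and write every simplex with vertices in increasing order. Then dim K = 1 and the simplices of K are:

  0-simplices (4): A, B, D, E
  1-simplices (4): AD, AE, BD, BE

giving chain groups C_0 ≅ Z^4, C_1 ≅ Z^4.

The boundary map ∂_1: C_1 → C_0 sends each edge [p,q] (with p < q) to q − p.
The 4×4 boundary matrix has rank 3 and Smith normal form diag(1,1,1).

Now H_k = ker ∂_k / im ∂_{k+1}, so:

  H_0: rank C_0 − rank ∂_1 = 4 − 3 = 1, and the invariant factors of ∂_1 are all 1, so H_0 = Z.
  H_1: rank ker ∂_1 − rank ∂_2 = (4 − 3) − 0 = 1, and there is no ∂_2, so H_1 = Z.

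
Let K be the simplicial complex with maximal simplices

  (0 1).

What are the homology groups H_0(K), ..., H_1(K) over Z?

H_0 ≅ Z,  H_1 = 0.

Take the total order 0 < 1 on the vertex set. Then K (dimension 1) consists of the simplices:

  0-simplices (2): [0], [1]
  1-simplices (1): [0,1]

Hence C_0 ≅ Z^2, C_1 ≅ Z^1.

Boundary ∂_1: C_1 → C_0 is given by ∂[p,q] = [q] − [p]. For instance
  ∂[0,1] = [1] − [0].
The 2×1 boundary matrix has rank 1 and Smith normal form diag(1).

From H_k ≅ ker(∂_k) / im(∂_{k+1}) we obtain:

  H_0: rank C_0 − rank ∂_1 = 2 − 1 = 1, and the invariant factors of ∂_1 are all 1, so H_0 ≅ Z.
  H_1: rank ker ∂_1 − rank ∂_2 = (1 − 1) − 0 = 0, and there is no ∂_2, so H_1 ≅ 0.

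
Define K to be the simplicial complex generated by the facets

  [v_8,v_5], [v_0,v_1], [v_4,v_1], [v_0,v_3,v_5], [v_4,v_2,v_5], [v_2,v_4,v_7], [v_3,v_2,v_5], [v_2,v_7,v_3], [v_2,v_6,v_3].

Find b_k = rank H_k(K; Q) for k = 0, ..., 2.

b_0 = 1, b_1 = 1, b_2 = 0.

Order the vertices as v_0 < v_1 < v_2 < v_3 < v_4 < v_5 < v_6 < v_7 < v_8. Listing each simplex with vertices in this order, K has dimension 2 with simplices:

  0-simplices (9): [v_0], [v_1], [v_2], [v_3], [v_4], [v_5], [v_6], [v_7], [v_8]
  1-simplices (15): (15 of them)
  2-simplices (6): [v_0,v_3,v_5], [v_2,v_3,v_5], [v_2,v_3,v_6], [v_2,v_3,v_7], [v_2,v_4,v_5], [v_2,v_4,v_7]

giving chain groups C_0 ≅ Z^9, C_1 ≅ Z^15, C_2 ≅ Z^6.

The boundary map ∂_1: C_1 → C_0 sends each edge [p,q] (with p < q) to q − p. For instance
  ∂[v_3,v_5] = [v_5] − [v_3].
The resulting 9×15 matrix has rank 8, and its Smith normal form has invariant factors (1,1,1,1,1,1,1,1).

∂_2: C_2 → C_1 maps a triangle to the signed sum of its edges. For instance
  ∂[v_2,v_3,v_5] = [v_3,v_5] − [v_2,v_5] + [v_2,v_3],
  ∂[v_2,v_3,v_6] = [v_3,v_6] − [v_2,v_6] + [v_2,v_3].
This gives a 15×6 integer matrix of rank 6; reducing to Smith normal form yields diagonal entries (1,1,1,1,1,1).

Reading off H_k = ker ∂_k / im ∂_{k+1}:

  H_0: rank C_0 − rank ∂_1 = 9 − 8 = 1, and the invariant factors of ∂_1 are all 1, so H_0 ≅ Z.
  H_1: rank ker ∂_1 − rank ∂_2 = (15 − 8) − 6 = 1, and the invariant factors of ∂_2 are all 1, so H_1 ≅ Z.
  H_2: rank ker ∂_2 − rank ∂_3 = (6 − 6) − 0 = 0, and there is no ∂_3, so H_2 ≅ 0.

Hence the Betti numbers are b_0 = 1, b_1 = 1, b_2 = 0.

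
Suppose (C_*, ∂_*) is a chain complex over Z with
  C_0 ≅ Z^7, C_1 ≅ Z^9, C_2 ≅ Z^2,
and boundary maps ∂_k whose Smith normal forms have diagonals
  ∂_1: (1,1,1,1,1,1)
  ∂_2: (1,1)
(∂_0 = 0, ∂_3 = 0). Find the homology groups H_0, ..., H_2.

H_0 ≅ Z,  H_1 ≅ Z,  H_2 = 0.

H_0: b_0 = 7 − 0 − 6 = 1; torsion from ∂_1 factors > 1: none. So H_0 ≅ Z.
H_1: b_1 = 9 − 6 − 2 = 1; torsion from ∂_2 factors > 1: none. So H_1 ≅ Z.
H_2: b_2 = 2 − 2 − 0 = 0; torsion from ∂_3 factors > 1: none. So H_2 ≅ 0.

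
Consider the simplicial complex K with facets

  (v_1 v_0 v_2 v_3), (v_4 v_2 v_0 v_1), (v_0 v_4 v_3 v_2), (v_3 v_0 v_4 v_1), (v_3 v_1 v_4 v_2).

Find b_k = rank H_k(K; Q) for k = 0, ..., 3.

b_0 = 1, b_1 = 0, b_2 = 0, b_3 = 1.

Take the total order v_0 < v_1 < v_2 < v_3 < v_4 on the vertex set. Then K (dimension 3) consists of the simplices:

  0-simplices (5): [v_0], [v_1], [v_2], [v_3], [v_4]
  1-simplices (10): [v_0,v_1], [v_0,v_2], [v_0,v_3], [v_0,v_4], [v_1,v_2], [v_1,v_3], [v_1,v_4], [v_2,v_3], [v_2,v_4], [v_3,v_4]
  2-simplices (10): [v_0,v_1,v_2], [v_0,v_1,v_3], [v_0,v_1,v_4], [v_0,v_2,v_3], [v_0,v_2,v_4], [v_0,v_3,v_4], [v_1,v_2,v_3], [v_1,v_2,v_4], [v_1,v_3,v_4], [v_2,v_3,v_4]
  3-simplices (5): [v_0,v_1,v_2,v_3], [v_0,v_1,v_2,v_4], [v_0,v_1,v_3,v_4], [v_0,v_2,v_3,v_4], [v_1,v_2,v_3,v_4]

giving chain groups C_0 ≅ Z^5, C_1 ≅ Z^10, C_2 ≅ Z^10, C_3 ≅ Z^5.

∂_1: C_1 → C_0 maps an edge to its endpoints' difference, ∂[p,q] = q − p. For instance
  ∂[v_0,v_2] = [v_2] − [v_0].
The 5×10 boundary matrix has rank 4 and Smith normal form diag(1,1,1,1).

Boundary ∂_2: C_2 → C_1 acts by ∂[p,q,r] = [q,r] − [p,r] + [p,q]. For instance
  ∂[v_0,v_1,v_3] = [v_1,v_3] − [v_0,v_3] + [v_0,v_1],
  ∂[v_1,v_2,v_3] = [v_2,v_3] − [v_1,v_3] + [v_1,v_2].
This gives a 10×10 integer matrix of rank 6; reducing to Smith normal form yields diagonal entries (1,1,1,1,1,1).

Boundary ∂_3: C_3 → C_2 sends each 3-simplex σ to the alternating sum Σ_i (−1)^i (σ with its i-th vertex removed). For instance
  ∂[v_0,v_1,v_2,v_3] = [v_1,v_2,v_3] − [v_0,v_2,v_3] + [v_0,v_1,v_3] − [v_0,v_1,v_2],
  ∂[v_1,v_2,v_3,v_4] = [v_2,v_3,v_4] − [v_1,v_3,v_4] + [v_1,v_2,v_4] − [v_1,v_2,v_3].
The 10×5 boundary matrix has rank 4 and Smith normal form diag(1,1,1,1).

Reading off H_k = ker ∂_k / im ∂_{k+1}:

  H_0: rank C_0 − rank ∂_1 = 5 − 4 = 1, and the invariant factors of ∂_1 are all 1, so H_0 = Z.
  H_1: rank ker ∂_1 − rank ∂_2 = (10 − 4) − 6 = 0, and the invariant factors of ∂_2 are all 1, so H_1 = 0.
  H_2: rank ker ∂_2 − rank ∂_3 = (10 − 6) − 4 = 0, and the invariant factors of ∂_3 are all 1, so H_2 = 0.
  H_3: rank ker ∂_3 − rank ∂_4 = (5 − 4) − 0 = 1, and there is no ∂_4, so H_3 = Z.

Hence the Betti numbers are b_0 = 1, b_1 = 0, b_2 = 0, b_3 = 1.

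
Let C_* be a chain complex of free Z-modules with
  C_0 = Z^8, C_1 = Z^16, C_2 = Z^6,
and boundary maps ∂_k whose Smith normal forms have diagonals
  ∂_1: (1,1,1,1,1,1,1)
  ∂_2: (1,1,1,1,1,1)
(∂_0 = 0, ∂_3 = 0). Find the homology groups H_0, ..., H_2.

H_0 ≅ Z,  H_1 ≅ Z^3,  H_2 = 0.

H_0: b_0 = 8 − 0 − 7 = 1; torsion from ∂_1 factors > 1: none. So H_0 ≅ Z.
H_1: b_1 = 16 − 7 − 6 = 3; torsion from ∂_2 factors > 1: none. So H_1 ≅ Z^3.
H_2: b_2 = 6 − 6 − 0 = 0; torsion from ∂_3 factors > 1: none. So H_2 ≅ 0.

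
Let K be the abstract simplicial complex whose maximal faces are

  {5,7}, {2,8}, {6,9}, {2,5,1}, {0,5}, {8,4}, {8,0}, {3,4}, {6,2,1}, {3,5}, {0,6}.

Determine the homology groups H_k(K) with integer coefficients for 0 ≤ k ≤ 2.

H_0 ≅ Z,  H_1 ≅ Z^3,  H_2 = 0.

We work with the vertex ordering 0 < 1 < 2 < 3 < 4 < 5 < 6 < 7 < 8 < 9. The simplices of K, each written with vertices in increasing order, are:

  0-simplices (10): [0], [1], [2], [3], [4], [5], [6], [7], [8], [9]
  1-simplices (14): [0,5], [0,6], [0,8], [1,2], [1,5], [1,6], [2,5], [2,6], [2,8], [3,4], [3,5], [4,8], [5,7], [6,9]
  2-simplices (2): [1,2,5], [1,2,6]

so the chain groups are C_0 ≅ Z^10, C_1 ≅ Z^14, C_2 ≅ Z^2.

∂_1: C_1 → C_0 maps an edge to its endpoints' difference, ∂[p,q] = q − p.
This gives a 10×14 integer matrix of rank 9; reducing to Smith normal form yields diagonal entries (1,1,1,1,1,1,1,1,1).

Boundary ∂_2: C_2 → C_1 sends each 2-simplex [p,q,r] to [q,r] − [p,r] + [p,q]. For instance
  ∂[1,2,6] = [2,6] − [1,6] + [1,2],
  ∂[1,2,5] = [2,5] − [1,5] + [1,2].
The resulting 14×2 matrix has rank 2, and its Smith normal form has invariant factors (1,1).

Computing H_k = (kernel of ∂_k) / (image of ∂_{k+1}):

  H_0: rank C_0 − rank ∂_1 = 10 − 9 = 1, and the invariant factors of ∂_1 are all 1, so H_0 = Z.
  H_1: rank ker ∂_1 − rank ∂_2 = (14 − 9) − 2 = 3, and the invariant factors of ∂_2 are all 1, so H_1 = Z^3.
  H_2: rank ker ∂_2 − rank ∂_3 = (2 − 2) − 0 = 0, and there is no ∂_3, so H_2 = 0.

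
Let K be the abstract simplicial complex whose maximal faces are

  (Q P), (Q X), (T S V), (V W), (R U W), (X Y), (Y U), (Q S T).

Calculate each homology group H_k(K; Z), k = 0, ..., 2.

H_0 = Z,  H_1 = Z,  H_2 = 0.

Order the vertices as P < Q < R < S < T < U < V < W < X < Y. Listing each simplex with vertices in this order, K has dimension 2 with simplices:

  0-simplices (10): P, Q, R, S, T, U, V, W, X, Y
  1-simplices (13): PQ, QS, QT, QX, RU, RW, ST, SV, TV, UW, UY, VW, XY
  2-simplices (3): QST, RUW, STV

so the chain groups are C_0 ≅ Z^10, C_1 ≅ Z^13, C_2 ≅ Z^3.

∂_1: C_1 → C_0 sends each edge [p,q] (with p < q) to q − p.
The resulting 10×13 matrix has rank 9, and its Smith normal form has invariant factors (1,1,1,1,1,1,1,1,1).

The boundary map ∂_2: C_2 → C_1 acts by ∂[p,q,r] = [q,r] − [p,r] + [p,q]. For instance
  ∂RUW = UW − RW + RU,
  ∂STV = TV − SV + ST.
As a 13×3 matrix over Z this has rank 3, with invariant factors (1,1,1).

Reading off H_k = ker ∂_k / im ∂_{k+1}:

  H_0: rank C_0 − rank ∂_1 = 10 − 9 = 1, and the invariant factors of ∂_1 are all 1, so H_0 = Z.
  H_1: rank ker ∂_1 − rank ∂_2 = (13 − 9) − 3 = 1, and the invariant factors of ∂_2 are all 1, so H_1 = Z.
  H_2: rank ker ∂_2 − rank ∂_3 = (3 − 3) − 0 = 0, and there is no ∂_3, so H_2 = 0.

As a check, the Euler characteristic is 10 − 13 + 3 = 0, which agrees with 1 − 1 + 0 = 0.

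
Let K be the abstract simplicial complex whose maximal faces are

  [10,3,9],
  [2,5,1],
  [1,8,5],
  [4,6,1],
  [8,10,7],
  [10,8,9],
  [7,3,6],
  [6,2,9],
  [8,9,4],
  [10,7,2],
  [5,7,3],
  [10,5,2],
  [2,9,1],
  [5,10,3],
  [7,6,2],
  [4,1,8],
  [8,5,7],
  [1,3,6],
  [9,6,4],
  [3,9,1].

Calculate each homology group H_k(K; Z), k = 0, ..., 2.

H_0 ≅ Z,  H_1 ≅ Z ⊕ Z_2,  H_2 = 0.

Take the total order 1 < 2 < 3 < 4 < 5 < 6 < 7 < 8 < 9 < 10 on the vertex set. Then K (dimension 2) consists of the simplices:

  0-simplices (10): [1], [2], [3], [4], [5], [6], [7], [8], [9], [10]
  1-simplices (30): (30 of them)
  2-simplices (20): (20 of them)

so the chain groups are C_0 ≅ Z^10, C_1 ≅ Z^30, C_2 ≅ Z^20.

∂_1: C_1 → C_0 sends each edge [p,q] (with p < q) to q − p. For instance
  ∂[1,2] = [2] − [1].
As a 10×30 matrix over Z this has rank 9, with invariant factors (1,1,1,1,1,1,1,1,1).

∂_2: C_2 → C_1 maps a triangle to the signed sum of its edges. For instance
  ∂[2,6,7] = [6,7] − [2,7] + [2,6],
  ∂[7,8,10] = [8,10] − [7,10] + [7,8].
The resulting 30×20 matrix has rank 20, and its Smith normal form has invariant factors (1,1,1,1,1,1,1,1,1,1,1,1,1,1,1,1,1,1,1,2).

Computing H_k = (kernel of ∂_k) / (image of ∂_{k+1}):

  H_0: rank C_0 − rank ∂_1 = 10 − 9 = 1, and the invariant factors of ∂_1 are all 1, so H_0 = Z.
  H_1: rank ker ∂_1 − rank ∂_2 = (30 − 9) − 20 = 1, and ∂_2 has invariant factor 2 > 1, so H_1 = Z ⊕ Z_2.
  H_2: rank ker ∂_2 − rank ∂_3 = (20 − 20) − 0 = 0, and there is no ∂_3, so H_2 = 0.

As a check, the Euler characteristic is 10 − 30 + 20 = 0, which agrees with 1 − 1 + 0 = 0.
(K is a triangulation of the Klein bottle.)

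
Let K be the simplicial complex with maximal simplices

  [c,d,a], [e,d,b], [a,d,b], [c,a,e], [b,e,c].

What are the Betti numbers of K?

We work with the vertex ordering a < b < c < d < e. The simplices of K, each written with vertices in increasing order, are:

  0-simplices (5): a, b, c, d, e
  1-simplices (10): ab, ac, ad, ae, bc, bd, be, cd, ce, de
  2-simplices (5): abd, acd, ace, bce, bde

Hence C_0 ≅ Z^5, C_1 ≅ Z^10, C_2 ≅ Z^5.

Boundary ∂_1: C_1 → C_0 sends each edge [p,q] (with p < q) to q − p. For instance
  ∂ae = e − a.
As a 5×10 matrix over Z this has rank 4, with invariant factors (1,1,1,1).

Boundary ∂_2: C_2 → C_1 acts by ∂[p,q,r] = [q,r] − [p,r] + [p,q]. For instance
  ∂bce = ce − be + bc,
  ∂bde = de − be + bd.
This gives a 10×5 integer matrix of rank 5; reducing to Smith normal form yields diagonal entries (1,1,1,1,1).

Computing H_k = (kernel of ∂_k) / (image of ∂_{k+1}):

  H_0: rank C_0 − rank ∂_1 = 5 − 4 = 1, and the invariant factors of ∂_1 are all 1, so H_0 ≅ Z.
  H_1: rank ker ∂_1 − rank ∂_2 = (10 − 4) − 5 = 1, and the invariant factors of ∂_2 are all 1, so H_1 ≅ Z.
  H_2: rank ker ∂_2 − rank ∂_3 = (5 − 5) − 0 = 0, and there is no ∂_3, so H_2 ≅ 0.

Hence the Betti numbers are b_0 = 1, b_1 = 1, b_2 = 0.

b_0 = 1, b_1 = 1, b_2 = 0.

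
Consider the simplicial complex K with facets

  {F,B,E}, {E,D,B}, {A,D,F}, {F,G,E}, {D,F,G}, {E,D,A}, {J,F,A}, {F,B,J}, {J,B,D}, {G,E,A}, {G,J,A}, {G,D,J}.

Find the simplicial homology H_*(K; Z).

H_0 = Z,  H_1 = Z/2,  H_2 = 0.

Fix the vertex order A < B < D < E < F < G < J and write every simplex with vertices in increasing order. Then dim K = 2 and the simplices of K are:

  0-simplices (7): A, B, D, E, F, G, J
  1-simplices (18): AD, AE, AF, AG, AJ, BD, BE, BF, BJ, DE, DF, DG, DJ, EF, EG, FG, FJ, GJ
  2-simplices (12): ADE, ADF, AEG, AFJ, AGJ, BDE, BDJ, BEF, BFJ, DFG, DGJ, EFG

Hence C_0 ≅ Z^7, C_1 ≅ Z^18, C_2 ≅ Z^12.

∂_1: C_1 → C_0 maps an edge to its endpoints' difference, ∂[p,q] = q − p. For instance
  ∂BF = F − B.
As a 7×18 matrix over Z this has rank 6, with invariant factors (1,1,1,1,1,1).

Boundary ∂_2: C_2 → C_1 acts by ∂[p,q,r] = [q,r] − [p,r] + [p,q]. For instance
  ∂BFJ = FJ − BJ + BF,
  ∂ADE = DE − AE + AD.
This gives a 18×12 integer matrix of rank 12; reducing to Smith normal form yields diagonal entries (1,1,1,1,1,1,1,1,1,1,1,2).

Computing H_k = (kernel of ∂_k) / (image of ∂_{k+1}):

  H_0: rank C_0 − rank ∂_1 = 7 − 6 = 1, and the invariant factors of ∂_1 are all 1, so H_0 ≅ Z.
  H_1: rank ker ∂_1 − rank ∂_2 = (18 − 6) − 12 = 0, and ∂_2 has invariant factor 2 > 1, so H_1 ≅ Z/2.
  H_2: rank ker ∂_2 − rank ∂_3 = (12 − 12) − 0 = 0, and there is no ∂_3, so H_2 ≅ 0.

As a check, the Euler characteristic is 7 − 18 + 12 = 1, which agrees with 1 − 0 + 0 = 1.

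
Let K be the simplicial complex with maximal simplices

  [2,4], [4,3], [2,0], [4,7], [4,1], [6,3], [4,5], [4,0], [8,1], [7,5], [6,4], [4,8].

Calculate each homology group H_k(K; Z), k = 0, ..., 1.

Order the vertices as 0 < 1 < 2 < 3 < 4 < 5 < 6 < 7 < 8. Listing each simplex with vertices in this order, K has dimension 1 with simplices:

  0-simplices (9): [0], [1], [2], [3], [4], [5], [6], [7], [8]
  1-simplices (12): [0,2], [0,4], [1,4], [1,8], [2,4], [3,4], [3,6], [4,5], [4,6], [4,7], [4,8], [5,7]

Hence C_0 ≅ Z^9, C_1 ≅ Z^12.

Boundary ∂_1: C_1 → C_0 maps an edge to its endpoints' difference, ∂[p,q] = q − p.
As a 9×12 matrix over Z this has rank 8, with invariant factors (1,1,1,1,1,1,1,1).

From H_k ≅ ker(∂_k) / im(∂_{k+1}) we obtain:

  H_0: rank C_0 − rank ∂_1 = 9 − 8 = 1, and the invariant factors of ∂_1 are all 1, so H_0 = Z.
  H_1: rank ker ∂_1 − rank ∂_2 = (12 − 8) − 0 = 4, and there is no ∂_2, so H_1 = Z^4.

(K is a triangulation of a wedge of 4 circles.)

H_0 = Z,  H_1 = Z^4.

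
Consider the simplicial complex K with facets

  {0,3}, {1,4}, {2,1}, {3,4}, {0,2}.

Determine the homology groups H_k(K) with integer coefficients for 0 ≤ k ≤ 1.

H_0 ≅ Z,  H_1 ≅ Z.

Take the total order 0 < 1 < 2 < 3 < 4 on the vertex set. Then K (dimension 1) consists of the simplices:

  0-simplices (5): [0], [1], [2], [3], [4]
  1-simplices (5): [0,2], [0,3], [1,2], [1,4], [3,4]

so the chain groups are C_0 ≅ Z^5, C_1 ≅ Z^5.

Boundary ∂_1: C_1 → C_0 sends each edge [p,q] (with p < q) to q − p.
The 5×5 boundary matrix has rank 4 and Smith normal form diag(1,1,1,1).

From H_k ≅ ker(∂_k) / im(∂_{k+1}) we obtain:

  H_0: rank C_0 − rank ∂_1 = 5 − 4 = 1, and the invariant factors of ∂_1 are all 1, so H_0 ≅ Z.
  H_1: rank ker ∂_1 − rank ∂_2 = (5 − 4) − 0 = 1, and there is no ∂_2, so H_1 ≅ Z.

(K is a triangulation of the circle S^1.)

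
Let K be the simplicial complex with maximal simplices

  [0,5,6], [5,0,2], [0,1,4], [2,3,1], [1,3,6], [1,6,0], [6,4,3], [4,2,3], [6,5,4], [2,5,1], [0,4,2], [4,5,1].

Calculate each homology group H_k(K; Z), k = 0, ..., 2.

Order the vertices as 0 < 1 < 2 < 3 < 4 < 5 < 6. Listing each simplex with vertices in this order, K has dimension 2 with simplices:

  0-simplices (7): [0], [1], [2], [3], [4], [5], [6]
  1-simplices (18): [0,1], [0,2], [0,4], [0,5], [0,6], [1,2], [1,3], [1,4], [1,5], [1,6], [2,3], [2,4], [2,5], [3,4], [3,6], [4,5], [4,6], [5,6]
  2-simplices (12): [0,1,4], [0,1,6], [0,2,4], [0,2,5], [0,5,6], [1,2,3], [1,2,5], [1,3,6], [1,4,5], [2,3,4], [3,4,6], [4,5,6]

giving chain groups C_0 ≅ Z^7, C_1 ≅ Z^18, C_2 ≅ Z^12.

Boundary ∂_1: C_1 → C_0 sends each edge [p,q] (with p < q) to q − p.
As a 7×18 matrix over Z this has rank 6, with invariant factors (1,1,1,1,1,1).

The boundary map ∂_2: C_2 → C_1 acts by ∂[p,q,r] = [q,r] − [p,r] + [p,q]. For instance
  ∂[0,1,4] = [1,4] − [0,4] + [0,1],
  ∂[0,5,6] = [5,6] − [0,6] + [0,5].
This gives a 18×12 integer matrix of rank 12; reducing to Smith normal form yields diagonal entries (1,1,1,1,1,1,1,1,1,1,1,2).

Reading off H_k = ker ∂_k / im ∂_{k+1}:

  H_0: rank C_0 − rank ∂_1 = 7 − 6 = 1, and the invariant factors of ∂_1 are all 1, so H_0 ≅ Z.
  H_1: rank ker ∂_1 − rank ∂_2 = (18 − 6) − 12 = 0, and ∂_2 has invariant factor 2 > 1, so H_1 ≅ Z/2.
  H_2: rank ker ∂_2 − rank ∂_3 = (12 − 12) − 0 = 0, and there is no ∂_3, so H_2 ≅ 0.

H_0 = Z,  H_1 = Z/2,  H_2 = 0.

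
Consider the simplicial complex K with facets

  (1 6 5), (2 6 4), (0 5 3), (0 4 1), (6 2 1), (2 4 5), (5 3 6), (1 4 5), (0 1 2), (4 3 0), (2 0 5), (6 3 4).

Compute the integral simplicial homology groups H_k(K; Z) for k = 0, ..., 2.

H_0 = Z,  H_1 = Z/2,  H_2 = 0.

K has 7 vertices, 18 edges, 12 triangles.
rank ∂_0 = 0, rank ∂_1 = 6 ⇒ b_0 = 7 − 0 − 6 = 1; all invariant factors of ∂_1 are 1 so no torsion. So H_0 = Z.
rank ∂_1 = 6, rank ∂_2 = 12 ⇒ b_1 = 18 − 6 − 12 = 0; ∂_2 has invariant factor(s) [2] giving torsion. So H_1 = Z/2.
rank ∂_2 = 12, rank ∂_3 = 0 ⇒ b_2 = 12 − 12 − 0 = 0. So H_2 = 0.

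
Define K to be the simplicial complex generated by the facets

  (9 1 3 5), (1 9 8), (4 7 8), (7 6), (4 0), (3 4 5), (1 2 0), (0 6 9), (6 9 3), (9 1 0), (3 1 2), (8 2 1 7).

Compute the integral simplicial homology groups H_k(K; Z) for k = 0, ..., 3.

Fix the vertex order 0 < 1 < 2 < 3 < 4 < 5 < 6 < 7 < 8 < 9 and write every simplex with vertices in increasing order. Then dim K = 3 and the simplices of K are:

  0-simplices (10): [0], [1], [2], [3], [4], [5], [6], [7], [8], [9]
  1-simplices (26): (26 of them)
  2-simplices (16): [0,1,2], [0,1,9], [0,6,9], [1,2,3], [1,2,7], [1,2,8], [1,3,5], [1,3,9], [1,5,9], [1,7,8], [1,8,9], [2,7,8], [3,4,5], [3,5,9], [3,6,9], [4,7,8]
  3-simplices (2): [1,2,7,8], [1,3,5,9]

so the chain groups are C_0 ≅ Z^10, C_1 ≅ Z^26, C_2 ≅ Z^16, C_3 ≅ Z^2.

∂_1: C_1 → C_0 sends each edge [p,q] (with p < q) to q − p.
This gives a 10×26 integer matrix of rank 9; reducing to Smith normal form yields diagonal entries (1,1,1,1,1,1,1,1,1).

∂_2: C_2 → C_1 sends each 2-simplex [p,q,r] to [q,r] − [p,r] + [p,q]. For instance
  ∂[3,4,5] = [4,5] − [3,5] + [3,4],
  ∂[3,5,9] = [5,9] − [3,9] + [3,5].
This gives a 26×16 integer matrix of rank 14; reducing to Smith normal form yields diagonal entries (1,1,1,1,1,1,1,1,1,1,1,1,1,1).

Boundary ∂_3: C_3 → C_2 sends each 3-simplex σ to the alternating sum Σ_i (−1)^i (σ with its i-th vertex removed). For instance
  ∂[1,3,5,9] = [3,5,9] − [1,5,9] + [1,3,9] − [1,3,5],
  ∂[1,2,7,8] = [2,7,8] − [1,7,8] + [1,2,8] − [1,2,7].
The resulting 16×2 matrix has rank 2, and its Smith normal form has invariant factors (1,1).

From H_k ≅ ker(∂_k) / im(∂_{k+1}) we obtain:

  H_0: rank C_0 − rank ∂_1 = 10 − 9 = 1, and the invariant factors of ∂_1 are all 1, so H_0 ≅ Z.
  H_1: rank ker ∂_1 − rank ∂_2 = (26 − 9) − 14 = 3, and the invariant factors of ∂_2 are all 1, so H_1 ≅ Z^3.
  H_2: rank ker ∂_2 − rank ∂_3 = (16 − 14) − 2 = 0, and the invariant factors of ∂_3 are all 1, so H_2 ≅ 0.
  H_3: rank ker ∂_3 − rank ∂_4 = (2 − 2) − 0 = 0, and there is no ∂_4, so H_3 ≅ 0.

H_0 = Z,  H_1 = Z^3,  H_2 = 0,  H_3 = 0.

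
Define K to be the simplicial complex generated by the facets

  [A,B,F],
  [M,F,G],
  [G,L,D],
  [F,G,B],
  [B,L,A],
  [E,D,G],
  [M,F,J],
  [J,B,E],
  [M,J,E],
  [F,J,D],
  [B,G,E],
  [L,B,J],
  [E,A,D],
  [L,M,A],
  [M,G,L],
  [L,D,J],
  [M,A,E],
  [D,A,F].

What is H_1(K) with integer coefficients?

Order the vertices as A < B < D < E < F < G < J < L < M. Listing each simplex with vertices in this order, K has dimension 2 with simplices:

  0-simplices (9): A, B, D, E, F, G, J, L, M
  1-simplices (27): AB, AD, AE, AF, AL, AM, BE, BF, BG, BJ, BL, DE, DF, DG, DJ, DL, EG, EJ, EM, FG, FJ, FM, GL, GM, JL, JM, LM
  2-simplices (18): ABF, ABL, ADE, ADF, AEM, ALM, BEG, BEJ, BFG, BJL, DEG, DFJ, DGL, DJL, EJM, FGM, FJM, GLM

so the chain groups are C_0 ≅ Z^9, C_1 ≅ Z^27, C_2 ≅ Z^18.

The boundary map ∂_1: C_1 → C_0 sends each edge [p,q] (with p < q) to q − p. For instance
  ∂AM = M − A.
The resulting 9×27 matrix has rank 8, and its Smith normal form has invariant factors (1,1,1,1,1,1,1,1).

The boundary map ∂_2: C_2 → C_1 maps a triangle to the signed sum of its edges. For instance
  ∂BFG = FG − BG + BF,
  ∂BEJ = EJ − BJ + BE.
The 27×18 boundary matrix has rank 17 and Smith normal form diag(1,1,1,1,1,1,1,1,1,1,1,1,1,1,1,1,1).

Now H_k = ker ∂_k / im ∂_{k+1}, so:

  H_1: rank ker ∂_1 − rank ∂_2 = (27 − 8) − 17 = 2, and the invariant factors of ∂_2 are all 1, so H_1 ≅ Z^2.

(K is a triangulation of the torus T^2.)

H_1 = Z^2.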